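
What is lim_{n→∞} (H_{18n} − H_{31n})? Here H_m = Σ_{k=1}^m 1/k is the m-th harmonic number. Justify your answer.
lim = ln(18/31)

Euler-Maclaurin gives H_m = ln m + γ + 1/(2m) + O(1/m^2). The γ and O(1/m) terms cancel in the difference:
  H_{18n} − H_{31n} = ln(18n) − ln(31n) + O(1/n) = ln(18/31) + O(1/n).
Hence the limit is ln(18/31).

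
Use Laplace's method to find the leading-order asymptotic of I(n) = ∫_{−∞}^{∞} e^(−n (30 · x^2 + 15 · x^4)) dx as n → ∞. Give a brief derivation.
I(n) ~ sqrt(π/(30n))

φ(x) = 30 · x^2 + 15 · x^4 has its unique global minimum at x* = 0 (since φ'(x) = 60x + 60x^3 = 0 only at x = 0 for real x with both coefficients positive, and φ → ∞ as |x| → ∞). At x* = 0, φ(0) = 0 and φ''(0) = 60. Laplace's method then gives
  I(n) ~ sqrt(2π / (n · φ''(0))) · e^(−n φ(0)) = sqrt(2π / (60n)) = sqrt(π/(30n)).
The 15 · x^4 term contributes only at subleading order (an O(1/n) relative correction).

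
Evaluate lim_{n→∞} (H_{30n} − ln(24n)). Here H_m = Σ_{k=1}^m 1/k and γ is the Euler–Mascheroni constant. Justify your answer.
lim = ln(5/4) + γ

By Euler-Maclaurin, H_m = ln m + γ + O(1/m). So
  H_{30n} − ln(24n) = ln(30n) + γ − ln(24n) + O(1/n)
                       = ln(30/24) + γ + O(1/n).
Hence the limit is ln(30/24) + γ (= ln(5/4)).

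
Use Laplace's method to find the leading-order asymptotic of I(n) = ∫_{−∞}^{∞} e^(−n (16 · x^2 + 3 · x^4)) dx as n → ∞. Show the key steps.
I(n) ~ sqrt(π/(16n))

φ(x) = 16 · x^2 + 3 · x^4 has its unique global minimum at x* = 0 (since φ'(x) = 32x + 12x^3 = 0 only at x = 0 for real x with both coefficients positive, and φ → ∞ as |x| → ∞). At x* = 0, φ(0) = 0 and φ''(0) = 32. Laplace's method then gives
  I(n) ~ sqrt(2π / (n · φ''(0))) · e^(−n φ(0)) = sqrt(2π / (32n)) = sqrt(π/(16n)).
The 3 · x^4 term contributes only at subleading order (an O(1/n) relative correction).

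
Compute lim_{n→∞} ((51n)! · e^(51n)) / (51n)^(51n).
lim = ∞

Stirling: (51n)! ~ sqrt(2π·51n) · (51n/e)^(51n). Hence
  (51n)! · e^(51n) / (51n)^(51n) ~ sqrt(2π·51n) = sqrt(2π·51) · sqrt(n) → ∞.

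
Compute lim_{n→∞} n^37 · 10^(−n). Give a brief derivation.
lim = 0

Exponentials with base > 1 dominate every fixed polynomial: for any fixed c, n^c / 10^n → 0 as n → ∞ (e.g. by the ratio test, or by writing 10^n = e^(n ln 10) and noting e^(n ln 10) / n^c → ∞). Hence n^37 · 10^(−n) = n^37 / 10^n → 0.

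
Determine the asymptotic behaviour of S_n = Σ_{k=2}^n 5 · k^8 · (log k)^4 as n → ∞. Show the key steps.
S_n ~ 5 · n^9 · (log n)^4 / 9

By integral comparison, S_n = ∫_1^n 5 · x^8 · (log x)^4 dx + O(n^8 · (log n)^4). For the integral, the leading term of ∫_1^n x^8 (log x)^4 dx is n^9/9 · (log n)^4 (by repeated integration by parts; each step lowers the log-exponent and produces a relatively O(1/log n) correction). Hence S_n ~ 5 · n^9 · (log n)^4 / 9.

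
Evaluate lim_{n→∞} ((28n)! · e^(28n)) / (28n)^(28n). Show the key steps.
lim = ∞

Stirling: (28n)! ~ sqrt(2π·28n) · (28n/e)^(28n). Hence
  (28n)! · e^(28n) / (28n)^(28n) ~ sqrt(2π·28n) = sqrt(2π·28) · sqrt(n) → ∞.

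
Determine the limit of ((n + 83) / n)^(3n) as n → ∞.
lim = e^249

Rewrite as (1 + 83/n)^(3n). By the standard limit (1 + x/n)^n → e^x, we have (1 + 83/n)^n → e^83, and raising to the 3rd power gives e^249.
More precisely, ln[(1 + 83/n)^(3n)] = 3n · ln(1 + 83/n) = 3n · (83/n + O(1/n^2)) = 249 + O(1/n) → 249.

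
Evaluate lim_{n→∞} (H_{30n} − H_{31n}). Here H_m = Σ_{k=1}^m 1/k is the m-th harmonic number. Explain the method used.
lim = ln(30/31)

Euler-Maclaurin gives H_m = ln m + γ + 1/(2m) + O(1/m^2). The γ and O(1/m) terms cancel in the difference:
  H_{30n} − H_{31n} = ln(30n) − ln(31n) + O(1/n) = ln(30/31) + O(1/n).
Hence the limit is ln(30/31).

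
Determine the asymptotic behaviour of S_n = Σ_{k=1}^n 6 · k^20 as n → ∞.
S_n ~ 2 · n^21 / 7

By integral comparison (Euler-Maclaurin), Σ_{k=1}^n 6 · k^20 = 6 · ∫_0^n x^20 dx + O(n^20) = 6 · n^21/21 = 2 · n^21 / 7 + O(n^20). (Equivalently, Faulhaber's formula gives the same leading term.)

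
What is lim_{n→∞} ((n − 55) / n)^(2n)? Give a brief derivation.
lim = e^(−110)

Rewrite as (1 − 55/n)^(2n). By the standard limit (1 + x/n)^n → e^x, we have (1 − 55/n)^n → e^(−55), and raising to the 2nd power gives e^(−110).
More precisely, ln[(1 − 55/n)^(2n)] = 2n · ln(1 − 55/n) = 2n · (-55/n + O(1/n^2)) = -110 + O(1/n) → -110.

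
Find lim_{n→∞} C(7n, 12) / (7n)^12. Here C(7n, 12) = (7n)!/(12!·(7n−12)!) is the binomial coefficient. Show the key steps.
lim = 1/12! = 1/479001600

With N = 7n → ∞: C(N, 12) / N^12 = [N(N−1)…(N−11)] / (12! · N^12) = (1/12!) · 1 · (1 − 1/(7n)) · … · (1 − 11/(7n)). Each factor → 1 as N → ∞, so the limit is 1/12! = 1/479001600.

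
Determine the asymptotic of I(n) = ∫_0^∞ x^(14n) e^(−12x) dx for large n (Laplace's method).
I(n) ~ (sqrt(2π·14n) / 12) · (14n/(12e))^(14n)

Write the integrand as exp(14n ln x − 12x) and set f(x) = 14n ln x − 12x. Then f'(x) = 14n/x − 12 = 0 at x* = 14n/12, and f''(x*) = −14n/x*^2 = −12^2/(14n). Laplace's method (interior maximum) gives
  I(n) ~ e^(f(x*)) · sqrt(2π / |f''(x*)|)
        = exp(14n ln(14n/12) − 14n) · sqrt(2π · 14n / 12^2)
        = (14n/12)^(14n) e^(−14n) · sqrt(2π·14n) / 12
        = (sqrt(2π·14n) / 12) · (14n/(12e))^(14n).
This matches Γ(14n+1)/12^(14n+1) with Stirling applied to Γ.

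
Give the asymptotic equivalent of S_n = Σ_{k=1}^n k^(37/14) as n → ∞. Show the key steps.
S_n ~ (14/51) · n^(51/14)

Integral comparison: Σ_{k=1}^n k^(37/14) = ∫_0^n x^(37/14) dx + O(n^(37/14)). The integral is n^(1 + 37/14) / (1 + 37/14) = n^((37+14)/14) / ((37+14)/14) = (14/51) · n^(51/14).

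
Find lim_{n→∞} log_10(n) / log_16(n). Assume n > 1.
lim = ln(16) / ln(10) = log_10(16)

Change of base: log_10(n) = ln n / ln 10 and log_16(n) = ln n / ln 16. The ratio is (ln n / ln 10) · (ln 16 / ln n) = ln 16 / ln 10, a constant independent of n. So the limit is ln 16 / ln 10 = log_10(16).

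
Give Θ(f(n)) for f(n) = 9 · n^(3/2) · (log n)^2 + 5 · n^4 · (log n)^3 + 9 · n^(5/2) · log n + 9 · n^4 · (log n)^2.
f(n) ∈ Θ(n^4 · (log n)^3)

Compare the terms by growth order. For large n, n^a · (log n)^b dominates n^a' · (log n)^b' iff a > a', or (a = a' and b > b'). Ranking the 4 terms shows the dominant one is 5 · n^4 · (log n)^3. Hence f(n) ∈ Θ(n^4 · (log n)^3).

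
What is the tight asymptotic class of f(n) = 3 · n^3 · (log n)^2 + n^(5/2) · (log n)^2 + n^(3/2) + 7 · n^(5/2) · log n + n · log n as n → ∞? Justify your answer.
f(n) ∈ Θ(n^3 · (log n)^2)

Compare the terms by growth order. For large n, n^a · (log n)^b dominates n^a' · (log n)^b' iff a > a', or (a = a' and b > b'). Ranking the 5 terms shows the dominant one is 3 · n^3 · (log n)^2. Hence f(n) ∈ Θ(n^3 · (log n)^2).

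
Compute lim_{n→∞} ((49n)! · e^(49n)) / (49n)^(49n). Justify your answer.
lim = ∞

Stirling: (49n)! ~ sqrt(2π·49n) · (49n/e)^(49n). Hence
  (49n)! · e^(49n) / (49n)^(49n) ~ sqrt(2π·49n) = sqrt(2π·49) · sqrt(n) → ∞.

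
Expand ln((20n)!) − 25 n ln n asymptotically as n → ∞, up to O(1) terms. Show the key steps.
ln((20n)!) − 25 n ln n = −5 n ln n + 20(ln 20 − 1) n + (1/2) ln(2π·20n) + O(1/n)

Stirling: ln((20n)!) = 20n ln(20n) − 20n + (1/2) ln(2π·20n) + O(1/n).
Expand 20n ln(20n) = 20n (ln n + ln 20) = 20n ln n + 20n ln 20.
Subtract 25n ln n: leading term is (20 − 25) n ln n = −5 n ln n. The next term is 20n ln 20 − 20n = 20(ln 20 − 1) n. Then the (1/2) ln(2π·20n) correction.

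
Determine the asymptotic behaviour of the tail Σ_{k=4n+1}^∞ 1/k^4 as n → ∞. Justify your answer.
Σ_{k>4n} 1/k^4 ~ 1/(3 · (4n)^3)

Compare to the integral: ∫_{4n}^∞ x^(−4) dx = [−x^(−3)/3]_{4n}^∞ = 1/((4−1)·(4n)^3). Euler-Maclaurin then gives
  Σ_{k>4n} 1/k^4 = ∫_{4n}^∞ dx/x^4 − 1/(2·(4n)^4) + O(1/(4n)^5).
(Equivalently this is ζ(4) − Σ_{k≤4n} 1/k^4.)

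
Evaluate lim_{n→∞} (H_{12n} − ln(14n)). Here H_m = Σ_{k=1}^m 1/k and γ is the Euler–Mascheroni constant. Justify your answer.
lim = ln(6/7) + γ

By Euler-Maclaurin, H_m = ln m + γ + O(1/m). So
  H_{12n} − ln(14n) = ln(12n) + γ − ln(14n) + O(1/n)
                       = ln(12/14) + γ + O(1/n).
Hence the limit is ln(12/14) + γ (= ln(6/7)).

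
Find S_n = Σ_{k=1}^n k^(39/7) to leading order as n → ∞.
S_n ~ (7/46) · n^(46/7)

Integral comparison: Σ_{k=1}^n k^(39/7) = ∫_0^n x^(39/7) dx + O(n^(39/7)). The integral is n^(1 + 39/7) / (1 + 39/7) = n^((39+7)/7) / ((39+7)/7) = (7/46) · n^(46/7).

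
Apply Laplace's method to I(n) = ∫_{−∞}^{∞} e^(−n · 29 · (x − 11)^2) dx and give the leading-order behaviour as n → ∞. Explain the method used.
I(n) = sqrt(π/(29n))

Here φ(x) = 29 · (x − 11)^2 has its unique minimum at x* = 11 with φ(x*) = 0 and φ''(x*) = 58. Laplace's method gives
  I(n) ~ e^(−n φ(x*)) · sqrt(2π / (n · φ''(x*))) = sqrt(2π / (58n)) = sqrt(π/(29n)).
This is exact: substituting u = (x − 11)·sqrt(29n) gives I(n) = (1/sqrt(29n)) ∫_{−∞}^{∞} e^(−u^2) du = sqrt(π/(29n)).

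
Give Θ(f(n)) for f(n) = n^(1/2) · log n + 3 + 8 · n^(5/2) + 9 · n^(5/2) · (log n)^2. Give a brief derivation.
f(n) ∈ Θ(n^(5/2) · (log n)^2)

Compare the terms by growth order. For large n, n^a · (log n)^b dominates n^a' · (log n)^b' iff a > a', or (a = a' and b > b'). Ranking the 4 terms shows the dominant one is 9 · n^(5/2) · (log n)^2. Hence f(n) ∈ Θ(n^(5/2) · (log n)^2).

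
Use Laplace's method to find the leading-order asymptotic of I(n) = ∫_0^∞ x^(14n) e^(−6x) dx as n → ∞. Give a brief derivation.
I(n) ~ (sqrt(2π·14n) / 6) · (14n/(6e))^(14n)

Write the integrand as exp(14n ln x − 6x) and set f(x) = 14n ln x − 6x. Then f'(x) = 14n/x − 6 = 0 at x* = 14n/6, and f''(x*) = −14n/x*^2 = −6^2/(14n). Laplace's method (interior maximum) gives
  I(n) ~ e^(f(x*)) · sqrt(2π / |f''(x*)|)
        = exp(14n ln(14n/6) − 14n) · sqrt(2π · 14n / 6^2)
        = (14n/6)^(14n) e^(−14n) · sqrt(2π·14n) / 6
        = (sqrt(2π·14n) / 6) · (14n/(6e))^(14n).
This matches Γ(14n+1)/6^(14n+1) with Stirling applied to Γ.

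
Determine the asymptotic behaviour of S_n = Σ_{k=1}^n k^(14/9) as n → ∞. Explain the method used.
S_n ~ (9/23) · n^(23/9)

Integral comparison: Σ_{k=1}^n k^(14/9) = ∫_0^n x^(14/9) dx + O(n^(14/9)). The integral is n^(1 + 14/9) / (1 + 14/9) = n^((14+9)/9) / ((14+9)/9) = (9/23) · n^(23/9).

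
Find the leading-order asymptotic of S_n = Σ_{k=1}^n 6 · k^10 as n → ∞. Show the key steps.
S_n ~ 6 · n^11 / 11

By integral comparison (Euler-Maclaurin), Σ_{k=1}^n 6 · k^10 = 6 · ∫_0^n x^10 dx + O(n^10) = 6 · n^11/11 + O(n^10). (Equivalently, Faulhaber's formula gives the same leading term.)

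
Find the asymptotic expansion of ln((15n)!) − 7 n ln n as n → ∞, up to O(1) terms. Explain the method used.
ln((15n)!) − 7 n ln n = 8 n ln n + 15(ln 15 − 1) n + (1/2) ln(2π·15n) + O(1/n)

Stirling: ln((15n)!) = 15n ln(15n) − 15n + (1/2) ln(2π·15n) + O(1/n).
Expand 15n ln(15n) = 15n (ln n + ln 15) = 15n ln n + 15n ln 15.
Subtract 7n ln n: leading term is (15 − 7) n ln n = 8 n ln n. The next term is 15n ln 15 − 15n = 15(ln 15 − 1) n. Then the (1/2) ln(2π·15n) correction.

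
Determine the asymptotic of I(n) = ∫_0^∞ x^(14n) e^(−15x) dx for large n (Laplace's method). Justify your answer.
I(n) ~ (sqrt(2π·14n) / 15) · (14n/(15e))^(14n)

Write the integrand as exp(14n ln x − 15x) and set f(x) = 14n ln x − 15x. Then f'(x) = 14n/x − 15 = 0 at x* = 14n/15, and f''(x*) = −14n/x*^2 = −15^2/(14n). Laplace's method (interior maximum) gives
  I(n) ~ e^(f(x*)) · sqrt(2π / |f''(x*)|)
        = exp(14n ln(14n/15) − 14n) · sqrt(2π · 14n / 15^2)
        = (14n/15)^(14n) e^(−14n) · sqrt(2π·14n) / 15
        = (sqrt(2π·14n) / 15) · (14n/(15e))^(14n).
This matches Γ(14n+1)/15^(14n+1) with Stirling applied to Γ.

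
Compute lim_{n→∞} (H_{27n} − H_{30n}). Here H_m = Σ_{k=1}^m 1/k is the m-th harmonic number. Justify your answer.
lim = ln(27/30) = ln(9/10)

Euler-Maclaurin gives H_m = ln m + γ + 1/(2m) + O(1/m^2). The γ and O(1/m) terms cancel in the difference:
  H_{27n} − H_{30n} = ln(27n) − ln(30n) + O(1/n) = ln(27/30) + O(1/n).
Hence the limit is ln(27/30) = ln(9/10).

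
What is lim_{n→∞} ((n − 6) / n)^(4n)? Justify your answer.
lim = e^(−24)

Rewrite as (1 − 6/n)^(4n). By the standard limit (1 + x/n)^n → e^x, we have (1 − 6/n)^n → e^(−6), and raising to the 4th power gives e^(−24).
More precisely, ln[(1 − 6/n)^(4n)] = 4n · ln(1 − 6/n) = 4n · (-6/n + O(1/n^2)) = -24 + O(1/n) → -24.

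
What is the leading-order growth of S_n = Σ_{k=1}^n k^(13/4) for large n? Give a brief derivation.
S_n ~ (4/17) · n^(17/4)

Integral comparison: Σ_{k=1}^n k^(13/4) = ∫_0^n x^(13/4) dx + O(n^(13/4)). The integral is n^(1 + 13/4) / (1 + 13/4) = n^((13+4)/4) / ((13+4)/4) = (4/17) · n^(17/4).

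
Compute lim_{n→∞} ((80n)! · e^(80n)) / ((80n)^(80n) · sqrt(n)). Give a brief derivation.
lim = sqrt(2π·80)

Stirling: (80n)! ~ sqrt(2π·80n) · (80n/e)^(80n). Hence
  (80n)! · e^(80n) / (80n)^(80n) ~ sqrt(2π·80n).
Dividing by sqrt(n): sqrt(2π·80n) / sqrt(n) = sqrt(2π·80) · n^((1−1)/2), so the limit is sqrt(2π·80).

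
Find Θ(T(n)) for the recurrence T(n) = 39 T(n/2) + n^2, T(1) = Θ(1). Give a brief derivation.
T(n) = Θ(n^(log_2 39))

Master theorem: compare f(n) = n^2 to n^(log_2 39) where log_2 39 ≈ 5.285. Since 2 < log_2 39, we have f(n) = O(n^(log_2 39 − ε)) for some ε > 0 — Case 1. Hence T(n) = Θ(n^(log_2 39)).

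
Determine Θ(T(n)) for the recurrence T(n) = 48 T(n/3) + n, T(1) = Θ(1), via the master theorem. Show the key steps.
T(n) = Θ(n^(log_3 48))

Master theorem: compare f(n) = n to n^(log_3 48) where log_3 48 ≈ 3.524. Since 1 < log_3 48, we have f(n) = O(n^(log_3 48 − ε)) for some ε > 0 — Case 1. Hence T(n) = Θ(n^(log_3 48)).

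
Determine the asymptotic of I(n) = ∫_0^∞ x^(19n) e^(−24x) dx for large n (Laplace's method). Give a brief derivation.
I(n) ~ (sqrt(2π·19n) / 24) · (19n/(24e))^(19n)

Write the integrand as exp(19n ln x − 24x) and set f(x) = 19n ln x − 24x. Then f'(x) = 19n/x − 24 = 0 at x* = 19n/24, and f''(x*) = −19n/x*^2 = −24^2/(19n). Laplace's method (interior maximum) gives
  I(n) ~ e^(f(x*)) · sqrt(2π / |f''(x*)|)
        = exp(19n ln(19n/24) − 19n) · sqrt(2π · 19n / 24^2)
        = (19n/24)^(19n) e^(−19n) · sqrt(2π·19n) / 24
        = (sqrt(2π·19n) / 24) · (19n/(24e))^(19n).
This matches Γ(19n+1)/24^(19n+1) with Stirling applied to Γ.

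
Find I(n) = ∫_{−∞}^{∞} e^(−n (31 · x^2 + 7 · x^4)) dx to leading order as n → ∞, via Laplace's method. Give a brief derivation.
I(n) ~ sqrt(π/(31n))

φ(x) = 31 · x^2 + 7 · x^4 has its unique global minimum at x* = 0 (since φ'(x) = 62x + 28x^3 = 0 only at x = 0 for real x with both coefficients positive, and φ → ∞ as |x| → ∞). At x* = 0, φ(0) = 0 and φ''(0) = 62. Laplace's method then gives
  I(n) ~ sqrt(2π / (n · φ''(0))) · e^(−n φ(0)) = sqrt(2π / (62n)) = sqrt(π/(31n)).
The 7 · x^4 term contributes only at subleading order (an O(1/n) relative correction).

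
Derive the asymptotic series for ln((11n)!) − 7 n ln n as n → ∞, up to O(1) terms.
ln((11n)!) − 7 n ln n = 4 n ln n + 11(ln 11 − 1) n + (1/2) ln(2π·11n) + O(1/n)

Stirling: ln((11n)!) = 11n ln(11n) − 11n + (1/2) ln(2π·11n) + O(1/n).
Expand 11n ln(11n) = 11n (ln n + ln 11) = 11n ln n + 11n ln 11.
Subtract 7n ln n: leading term is (11 − 7) n ln n = 4 n ln n. The next term is 11n ln 11 − 11n = 11(ln 11 − 1) n. Then the (1/2) ln(2π·11n) correction.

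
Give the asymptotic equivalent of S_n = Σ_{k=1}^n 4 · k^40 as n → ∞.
S_n ~ 4 · n^41 / 41

By integral comparison (Euler-Maclaurin), Σ_{k=1}^n 4 · k^40 = 4 · ∫_0^n x^40 dx + O(n^40) = 4 · n^41/41 + O(n^40). (Equivalently, Faulhaber's formula gives the same leading term.)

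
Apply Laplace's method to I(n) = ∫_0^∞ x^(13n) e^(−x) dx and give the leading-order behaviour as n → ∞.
I(n) ~ sqrt(2π·13n) · (13n/e)^(13n)

Write the integrand as exp(13n ln x − x) and set f(x) = 13n ln x − x. Then f'(x) = 13n/x − 1 = 0 at x* = 13n, and f''(x*) = −13n/x*^2 = −1/(13n). Laplace's method (interior maximum) gives
  I(n) ~ e^(f(x*)) · sqrt(2π / |f''(x*)|)
        = exp(13n ln(13n) − 13n) · sqrt(2π · 13n)
        = (13n)^(13n) e^(−13n) · sqrt(2π·13n)
        = sqrt(2π·13n) · (13n/e)^(13n).
This matches Γ(13n+1) with Stirling applied to Γ.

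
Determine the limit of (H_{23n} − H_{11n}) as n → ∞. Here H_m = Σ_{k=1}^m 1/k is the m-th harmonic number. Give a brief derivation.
lim = ln(23/11)

Euler-Maclaurin gives H_m = ln m + γ + 1/(2m) + O(1/m^2). The γ and O(1/m) terms cancel in the difference:
  H_{23n} − H_{11n} = ln(23n) − ln(11n) + O(1/n) = ln(23/11) + O(1/n).
Hence the limit is ln(23/11).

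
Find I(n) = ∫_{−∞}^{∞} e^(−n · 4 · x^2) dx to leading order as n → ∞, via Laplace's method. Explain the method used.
I(n) = sqrt(π/(4n))

Here φ(x) = 4 · x^2 has its unique minimum at x* = 0 with φ(x*) = 0 and φ''(x*) = 8. Laplace's method gives
  I(n) ~ e^(−n φ(x*)) · sqrt(2π / (n · φ''(x*))) = sqrt(2π / (8n)) = sqrt(π/(4n)).
This is exact: substituting u = (x − 0)·sqrt(4n) gives I(n) = (1/sqrt(4n)) ∫_{−∞}^{∞} e^(−u^2) du = sqrt(π/(4n)).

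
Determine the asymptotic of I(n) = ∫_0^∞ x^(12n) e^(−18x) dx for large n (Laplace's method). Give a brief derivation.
I(n) ~ (sqrt(2π·12n) / 18) · (12n/(18e))^(12n)

Write the integrand as exp(12n ln x − 18x) and set f(x) = 12n ln x − 18x. Then f'(x) = 12n/x − 18 = 0 at x* = 12n/18, and f''(x*) = −12n/x*^2 = −18^2/(12n). Laplace's method (interior maximum) gives
  I(n) ~ e^(f(x*)) · sqrt(2π / |f''(x*)|)
        = exp(12n ln(12n/18) − 12n) · sqrt(2π · 12n / 18^2)
        = (12n/18)^(12n) e^(−12n) · sqrt(2π·12n) / 18
        = (sqrt(2π·12n) / 18) · (12n/(18e))^(12n).
This matches Γ(12n+1)/18^(12n+1) with Stirling applied to Γ.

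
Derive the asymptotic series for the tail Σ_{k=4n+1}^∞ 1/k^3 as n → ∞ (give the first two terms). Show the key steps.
Σ_{k>4n} 1/k^3 = 1/(2 · (4n)^2) − 1/(2 · (4n)^3) + O(1/(4n)^4)

Compare to the integral: ∫_{4n}^∞ x^(−3) dx = [−x^(−2)/2]_{4n}^∞ = 1/((3−1)·(4n)^2). The Euler-Maclaurin correction adds −f(4n)/2 = −1/(2·(4n)^3). Euler-Maclaurin then gives
  Σ_{k>4n} 1/k^3 = ∫_{4n}^∞ dx/x^3 − 1/(2·(4n)^3) + O(1/(4n)^4).
(Equivalently this is ζ(3) − Σ_{k≤4n} 1/k^3.)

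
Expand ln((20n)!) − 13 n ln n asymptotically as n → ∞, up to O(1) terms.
ln((20n)!) − 13 n ln n = 7 n ln n + 20(ln 20 − 1) n + (1/2) ln(2π·20n) + O(1/n)

Stirling: ln((20n)!) = 20n ln(20n) − 20n + (1/2) ln(2π·20n) + O(1/n).
Expand 20n ln(20n) = 20n (ln n + ln 20) = 20n ln n + 20n ln 20.
Subtract 13n ln n: leading term is (20 − 13) n ln n = 7 n ln n. The next term is 20n ln 20 − 20n = 20(ln 20 − 1) n. Then the (1/2) ln(2π·20n) correction.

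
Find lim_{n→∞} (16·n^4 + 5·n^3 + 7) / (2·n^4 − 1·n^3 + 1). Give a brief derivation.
lim = 16/2 = 8

For large n the leading n^4 terms dominate both numerator and denominator. Dividing top and bottom by n^4, every other term tends to 0, leaving 16/2 = 8.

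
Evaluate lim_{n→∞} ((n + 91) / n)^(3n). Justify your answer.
lim = e^273

Rewrite as (1 + 91/n)^(3n). By the standard limit (1 + x/n)^n → e^x, we have (1 + 91/n)^n → e^91, and raising to the 3rd power gives e^273.
More precisely, ln[(1 + 91/n)^(3n)] = 3n · ln(1 + 91/n) = 3n · (91/n + O(1/n^2)) = 273 + O(1/n) → 273.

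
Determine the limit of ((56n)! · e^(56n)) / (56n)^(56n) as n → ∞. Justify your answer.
lim = ∞

Stirling: (56n)! ~ sqrt(2π·56n) · (56n/e)^(56n). Hence
  (56n)! · e^(56n) / (56n)^(56n) ~ sqrt(2π·56n) = sqrt(2π·56) · sqrt(n) → ∞.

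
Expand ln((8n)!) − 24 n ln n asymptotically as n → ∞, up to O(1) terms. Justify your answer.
ln((8n)!) − 24 n ln n = −16 n ln n + 8(ln 8 − 1) n + (1/2) ln(2π·8n) + O(1/n)

Stirling: ln((8n)!) = 8n ln(8n) − 8n + (1/2) ln(2π·8n) + O(1/n).
Expand 8n ln(8n) = 8n (ln n + ln 8) = 8n ln n + 8n ln 8.
Subtract 24n ln n: leading term is (8 − 24) n ln n = −16 n ln n. The next term is 8n ln 8 − 8n = 8(ln 8 − 1) n. Then the (1/2) ln(2π·8n) correction.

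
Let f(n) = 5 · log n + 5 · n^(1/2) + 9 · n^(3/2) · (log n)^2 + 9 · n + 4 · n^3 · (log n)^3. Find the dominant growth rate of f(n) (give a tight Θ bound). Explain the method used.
f(n) ∈ Θ(n^3 · (log n)^3)

Compare the terms by growth order. For large n, n^a · (log n)^b dominates n^a' · (log n)^b' iff a > a', or (a = a' and b > b'). Ranking the 5 terms shows the dominant one is 4 · n^3 · (log n)^3. Hence f(n) ∈ Θ(n^3 · (log n)^3).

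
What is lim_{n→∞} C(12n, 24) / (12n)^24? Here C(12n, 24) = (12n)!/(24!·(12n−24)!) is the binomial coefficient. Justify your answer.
lim = 1/24! = 1/620448401733239439360000

With N = 12n → ∞: C(N, 24) / N^24 = [N(N−1)…(N−23)] / (24! · N^24) = (1/24!) · 1 · (1 − 1/(12n)) · … · (1 − 23/(12n)). Each factor → 1 as N → ∞, so the limit is 1/24! = 1/620448401733239439360000.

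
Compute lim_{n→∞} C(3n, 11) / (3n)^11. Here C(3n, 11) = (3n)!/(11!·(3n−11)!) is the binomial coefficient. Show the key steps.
lim = 1/11! = 1/39916800

With N = 3n → ∞: C(N, 11) / N^11 = [N(N−1)…(N−10)] / (11! · N^11) = (1/11!) · 1 · (1 − 1/(3n)) · … · (1 − 10/(3n)). Each factor → 1 as N → ∞, so the limit is 1/11! = 1/39916800.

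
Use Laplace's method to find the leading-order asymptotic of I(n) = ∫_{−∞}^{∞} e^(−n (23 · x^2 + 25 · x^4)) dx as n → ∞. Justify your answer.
I(n) ~ sqrt(π/(23n))

φ(x) = 23 · x^2 + 25 · x^4 has its unique global minimum at x* = 0 (since φ'(x) = 46x + 100x^3 = 0 only at x = 0 for real x with both coefficients positive, and φ → ∞ as |x| → ∞). At x* = 0, φ(0) = 0 and φ''(0) = 46. Laplace's method then gives
  I(n) ~ sqrt(2π / (n · φ''(0))) · e^(−n φ(0)) = sqrt(2π / (46n)) = sqrt(π/(23n)).
The 25 · x^4 term contributes only at subleading order (an O(1/n) relative correction).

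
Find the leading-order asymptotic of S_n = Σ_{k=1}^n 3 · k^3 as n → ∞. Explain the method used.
S_n ~ 3 · n^4 / 4

By integral comparison (Euler-Maclaurin), Σ_{k=1}^n 3 · k^3 = 3 · ∫_0^n x^3 dx + O(n^3) = 3 · n^4/4 + O(n^3). (Equivalently, Faulhaber's formula gives the same leading term.)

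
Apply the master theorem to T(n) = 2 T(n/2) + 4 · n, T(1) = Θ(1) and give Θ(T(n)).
T(n) = Θ(n log n)

log_2 2 = 1, and f(n) = 4 · n = Θ(n^(log_2 2)). This is Case 2 of the master theorem: T(n) = Θ(f(n) · log n) = Θ(n log n).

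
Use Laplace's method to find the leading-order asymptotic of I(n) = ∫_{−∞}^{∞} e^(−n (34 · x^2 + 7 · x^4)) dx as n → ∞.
I(n) ~ sqrt(π/(34n))

φ(x) = 34 · x^2 + 7 · x^4 has its unique global minimum at x* = 0 (since φ'(x) = 68x + 28x^3 = 0 only at x = 0 for real x with both coefficients positive, and φ → ∞ as |x| → ∞). At x* = 0, φ(0) = 0 and φ''(0) = 68. Laplace's method then gives
  I(n) ~ sqrt(2π / (n · φ''(0))) · e^(−n φ(0)) = sqrt(2π / (68n)) = sqrt(π/(34n)).
The 7 · x^4 term contributes only at subleading order (an O(1/n) relative correction).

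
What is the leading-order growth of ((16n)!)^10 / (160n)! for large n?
((16n)!)^10/(160n)! ~ ((2π·16n)^(9/2) / sqrt(10)) · 10^(−10·16n)  →  0

Write N = 16n. Stirling: N! ~ sqrt(2π N)(N/e)^N and (10N)! ~ sqrt(2π·10N)·(10N/e)^(10N).
  (N!)^10/(10N)! ~ (2π N)^(10/2) (N/e)^(10N) / [sqrt(2π·10N) (10N/e)^(10N)]
     = (2π N)^(10/2) / sqrt(2π·10N) · (N/(10N))^(10N)
     = (2π N)^((10−1)/2) / sqrt(10) · 10^(−10N).
Since 10^10 > 1, the factor 10^(−10N) decays exponentially, so the ratio → 0. Substituting N = 16n gives the stated form.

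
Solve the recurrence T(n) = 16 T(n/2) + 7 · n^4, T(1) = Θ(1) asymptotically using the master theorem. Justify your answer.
T(n) = Θ(n^4 log n)

log_2 16 = 4, and f(n) = 7 · n^4 = Θ(n^(log_2 16)). This is Case 2 of the master theorem: T(n) = Θ(f(n) · log n) = Θ(n^4 log n).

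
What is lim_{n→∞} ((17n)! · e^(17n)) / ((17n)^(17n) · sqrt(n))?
lim = sqrt(2π·17)

Stirling: (17n)! ~ sqrt(2π·17n) · (17n/e)^(17n). Hence
  (17n)! · e^(17n) / (17n)^(17n) ~ sqrt(2π·17n).
Dividing by sqrt(n): sqrt(2π·17n) / sqrt(n) = sqrt(2π·17) · n^((1−1)/2), so the limit is sqrt(2π·17).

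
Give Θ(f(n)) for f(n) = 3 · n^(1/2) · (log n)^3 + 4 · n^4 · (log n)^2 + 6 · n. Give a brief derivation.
f(n) ∈ Θ(n^4 · (log n)^2)

Compare the terms by growth order. For large n, n^a · (log n)^b dominates n^a' · (log n)^b' iff a > a', or (a = a' and b > b'). Ranking the 3 terms shows the dominant one is 4 · n^4 · (log n)^2. Hence f(n) ∈ Θ(n^4 · (log n)^2).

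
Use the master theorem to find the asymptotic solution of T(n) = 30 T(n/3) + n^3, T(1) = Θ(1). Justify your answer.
T(n) = Θ(n^(log_3 30))

Master theorem: compare f(n) = n^3 to n^(log_3 30) where log_3 30 ≈ 3.096. Since 3 < log_3 30, we have f(n) = O(n^(log_3 30 − ε)) for some ε > 0 — Case 1. Hence T(n) = Θ(n^(log_3 30)).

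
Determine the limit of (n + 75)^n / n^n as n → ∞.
lim = e^75

Rewrite as (1 + 75/n)^(n). By the standard limit (1 + x/n)^n → e^x, we have (1 + 75/n)^n → e^75, and raising to the 1st power gives e^75.
More precisely, ln[(1 + 75/n)^(n)] = n · ln(1 + 75/n) = n · (75/n + O(1/n^2)) = 75 + O(1/n) → 75.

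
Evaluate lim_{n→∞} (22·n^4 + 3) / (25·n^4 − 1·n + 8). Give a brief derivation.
lim = 22/25

For large n the leading n^4 terms dominate both numerator and denominator. Dividing top and bottom by n^4, every other term tends to 0, leaving 22/25.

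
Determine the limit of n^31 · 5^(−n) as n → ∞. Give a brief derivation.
lim = 0

Exponentials with base > 1 dominate every fixed polynomial: for any fixed c, n^c / 5^n → 0 as n → ∞ (e.g. by the ratio test, or by writing 5^n = e^(n ln 5) and noting e^(n ln 5) / n^c → ∞). Hence n^31 · 5^(−n) = n^31 / 5^n → 0.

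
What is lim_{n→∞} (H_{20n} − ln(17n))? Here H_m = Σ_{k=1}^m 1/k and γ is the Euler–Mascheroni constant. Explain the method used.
lim = ln(20/17) + γ

By Euler-Maclaurin, H_m = ln m + γ + O(1/m). So
  H_{20n} − ln(17n) = ln(20n) + γ − ln(17n) + O(1/n)
                       = ln(20/17) + γ + O(1/n).
Hence the limit is ln(20/17) + γ.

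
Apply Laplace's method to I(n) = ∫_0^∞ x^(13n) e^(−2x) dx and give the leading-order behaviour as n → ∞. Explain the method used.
I(n) ~ (sqrt(2π·13n) / 2) · (13n/(2e))^(13n)

Write the integrand as exp(13n ln x − 2x) and set f(x) = 13n ln x − 2x. Then f'(x) = 13n/x − 2 = 0 at x* = 13n/2, and f''(x*) = −13n/x*^2 = −2^2/(13n). Laplace's method (interior maximum) gives
  I(n) ~ e^(f(x*)) · sqrt(2π / |f''(x*)|)
        = exp(13n ln(13n/2) − 13n) · sqrt(2π · 13n / 2^2)
        = (13n/2)^(13n) e^(−13n) · sqrt(2π·13n) / 2
        = (sqrt(2π·13n) / 2) · (13n/(2e))^(13n).
This matches Γ(13n+1)/2^(13n+1) with Stirling applied to Γ.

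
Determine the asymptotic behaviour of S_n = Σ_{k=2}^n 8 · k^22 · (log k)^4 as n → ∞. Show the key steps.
S_n ~ 8 · n^23 · (log n)^4 / 23

By integral comparison, S_n = ∫_1^n 8 · x^22 · (log x)^4 dx + O(n^22 · (log n)^4). For the integral, the leading term of ∫_1^n x^22 (log x)^4 dx is n^23/23 · (log n)^4 (by repeated integration by parts; each step lowers the log-exponent and produces a relatively O(1/log n) correction). Hence S_n ~ 8 · n^23 · (log n)^4 / 23.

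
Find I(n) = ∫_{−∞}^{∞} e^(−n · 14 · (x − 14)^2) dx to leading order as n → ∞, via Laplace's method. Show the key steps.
I(n) = sqrt(π/(14n))

Here φ(x) = 14 · (x − 14)^2 has its unique minimum at x* = 14 with φ(x*) = 0 and φ''(x*) = 28. Laplace's method gives
  I(n) ~ e^(−n φ(x*)) · sqrt(2π / (n · φ''(x*))) = sqrt(2π / (28n)) = sqrt(π/(14n)).
This is exact: substituting u = (x − 14)·sqrt(14n) gives I(n) = (1/sqrt(14n)) ∫_{−∞}^{∞} e^(−u^2) du = sqrt(π/(14n)).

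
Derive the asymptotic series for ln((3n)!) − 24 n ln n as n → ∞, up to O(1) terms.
ln((3n)!) − 24 n ln n = −21 n ln n + 3(ln 3 − 1) n + (1/2) ln(2π·3n) + O(1/n)

Stirling: ln((3n)!) = 3n ln(3n) − 3n + (1/2) ln(2π·3n) + O(1/n).
Expand 3n ln(3n) = 3n (ln n + ln 3) = 3n ln n + 3n ln 3.
Subtract 24n ln n: leading term is (3 − 24) n ln n = −21 n ln n. The next term is 3n ln 3 − 3n = 3(ln 3 − 1) n. Then the (1/2) ln(2π·3n) correction.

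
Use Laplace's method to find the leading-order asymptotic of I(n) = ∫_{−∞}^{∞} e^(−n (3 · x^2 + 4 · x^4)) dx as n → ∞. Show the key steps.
I(n) ~ sqrt(π/(3n))

φ(x) = 3 · x^2 + 4 · x^4 has its unique global minimum at x* = 0 (since φ'(x) = 6x + 16x^3 = 0 only at x = 0 for real x with both coefficients positive, and φ → ∞ as |x| → ∞). At x* = 0, φ(0) = 0 and φ''(0) = 6. Laplace's method then gives
  I(n) ~ sqrt(2π / (n · φ''(0))) · e^(−n φ(0)) = sqrt(2π / (6n)) = sqrt(π/(3n)).
The 4 · x^4 term contributes only at subleading order (an O(1/n) relative correction).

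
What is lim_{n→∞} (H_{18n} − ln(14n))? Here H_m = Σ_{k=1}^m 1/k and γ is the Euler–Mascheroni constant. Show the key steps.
lim = ln(9/7) + γ

By Euler-Maclaurin, H_m = ln m + γ + O(1/m). So
  H_{18n} − ln(14n) = ln(18n) + γ − ln(14n) + O(1/n)
                       = ln(18/14) + γ + O(1/n).
Hence the limit is ln(18/14) + γ (= ln(9/7)).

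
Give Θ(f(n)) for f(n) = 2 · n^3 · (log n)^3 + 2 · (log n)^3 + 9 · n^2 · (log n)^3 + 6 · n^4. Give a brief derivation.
f(n) ∈ Θ(n^4)

Compare the terms by growth order. For large n, n^a · (log n)^b dominates n^a' · (log n)^b' iff a > a', or (a = a' and b > b'). Ranking the 4 terms shows the dominant one is 6 · n^4. Hence f(n) ∈ Θ(n^4).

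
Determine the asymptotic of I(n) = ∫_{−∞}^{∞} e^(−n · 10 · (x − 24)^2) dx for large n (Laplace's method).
I(n) = sqrt(π/(10n))

Here φ(x) = 10 · (x − 24)^2 has its unique minimum at x* = 24 with φ(x*) = 0 and φ''(x*) = 20. Laplace's method gives
  I(n) ~ e^(−n φ(x*)) · sqrt(2π / (n · φ''(x*))) = sqrt(2π / (20n)) = sqrt(π/(10n)).
This is exact: substituting u = (x − 24)·sqrt(10n) gives I(n) = (1/sqrt(10n)) ∫_{−∞}^{∞} e^(−u^2) du = sqrt(π/(10n)).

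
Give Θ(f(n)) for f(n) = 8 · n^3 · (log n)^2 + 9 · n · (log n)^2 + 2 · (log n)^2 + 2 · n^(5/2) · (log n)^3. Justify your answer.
f(n) ∈ Θ(n^3 · (log n)^2)

Compare the terms by growth order. For large n, n^a · (log n)^b dominates n^a' · (log n)^b' iff a > a', or (a = a' and b > b'). Ranking the 4 terms shows the dominant one is 8 · n^3 · (log n)^2. Hence f(n) ∈ Θ(n^3 · (log n)^2).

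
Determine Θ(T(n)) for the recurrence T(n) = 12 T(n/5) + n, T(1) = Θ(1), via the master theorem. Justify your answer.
T(n) = Θ(n^(log_5 12))

Master theorem: compare f(n) = n to n^(log_5 12) where log_5 12 ≈ 1.544. Since 1 < log_5 12, we have f(n) = O(n^(log_5 12 − ε)) for some ε > 0 — Case 1. Hence T(n) = Θ(n^(log_5 12)).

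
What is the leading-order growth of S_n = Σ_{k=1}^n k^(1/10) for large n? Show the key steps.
S_n ~ (10/11) · n^(11/10)

Integral comparison: Σ_{k=1}^n k^(1/10) = ∫_0^n x^(1/10) dx + O(n^(1/10)). The integral is n^(1 + 1/10) / (1 + 1/10) = n^((1+10)/10) / ((1+10)/10) = (10/11) · n^(11/10).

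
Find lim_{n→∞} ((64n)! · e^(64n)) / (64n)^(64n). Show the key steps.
lim = ∞

Stirling: (64n)! ~ sqrt(2π·64n) · (64n/e)^(64n). Hence
  (64n)! · e^(64n) / (64n)^(64n) ~ sqrt(2π·64n) = sqrt(2π·64) · sqrt(n) → ∞.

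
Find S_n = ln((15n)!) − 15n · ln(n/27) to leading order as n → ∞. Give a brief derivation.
S_n ~ 15n · (ln 405 − 1) + O(ln n)

Stirling: ln((15n)!) = 15n ln(15n) − 15n + O(ln n).
  S_n = 15n ln(15n) − 15n − 15n ln(n/27) + O(ln n)
      = 15n ln(15n) − 15n ln n + 15n ln 27 − 15n + O(ln n)
      = 15n ln 15 + 15n ln 27 − 15n + O(ln n)
      = 15n (ln 405 − 1) + O(ln n).
Numerically ln(405) − 1 ≈ 5.0039.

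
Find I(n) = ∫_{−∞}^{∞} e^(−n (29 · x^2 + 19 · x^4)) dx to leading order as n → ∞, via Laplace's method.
I(n) ~ sqrt(π/(29n))

φ(x) = 29 · x^2 + 19 · x^4 has its unique global minimum at x* = 0 (since φ'(x) = 58x + 76x^3 = 0 only at x = 0 for real x with both coefficients positive, and φ → ∞ as |x| → ∞). At x* = 0, φ(0) = 0 and φ''(0) = 58. Laplace's method then gives
  I(n) ~ sqrt(2π / (n · φ''(0))) · e^(−n φ(0)) = sqrt(2π / (58n)) = sqrt(π/(29n)).
The 19 · x^4 term contributes only at subleading order (an O(1/n) relative correction).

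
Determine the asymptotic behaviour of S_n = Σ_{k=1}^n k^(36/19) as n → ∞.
S_n ~ (19/55) · n^(55/19)

Integral comparison: Σ_{k=1}^n k^(36/19) = ∫_0^n x^(36/19) dx + O(n^(36/19)). The integral is n^(1 + 36/19) / (1 + 36/19) = n^((36+19)/19) / ((36+19)/19) = (19/55) · n^(55/19).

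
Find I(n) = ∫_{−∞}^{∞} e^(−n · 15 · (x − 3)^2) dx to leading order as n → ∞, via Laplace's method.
I(n) = sqrt(π/(15n))

Here φ(x) = 15 · (x − 3)^2 has its unique minimum at x* = 3 with φ(x*) = 0 and φ''(x*) = 30. Laplace's method gives
  I(n) ~ e^(−n φ(x*)) · sqrt(2π / (n · φ''(x*))) = sqrt(2π / (30n)) = sqrt(π/(15n)).
This is exact: substituting u = (x − 3)·sqrt(15n) gives I(n) = (1/sqrt(15n)) ∫_{−∞}^{∞} e^(−u^2) du = sqrt(π/(15n)).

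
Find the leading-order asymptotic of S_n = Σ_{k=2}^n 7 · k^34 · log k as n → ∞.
S_n ~ n^35 log n / 5 − n^35 / 175

By integral comparison, S_n = ∫_1^n 7 · x^34 · log x dx + O(n^34 · log n). For the integral, ∫ x^34 log x dx = n^35 log n / 35 − n^35/1225 (integration by parts). Hence S_n ~ n^35 log n / 5 − n^35 / 175.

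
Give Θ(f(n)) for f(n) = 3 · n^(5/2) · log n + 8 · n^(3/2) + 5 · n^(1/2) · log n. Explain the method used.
f(n) ∈ Θ(n^(5/2) · log n)

Compare the terms by growth order. For large n, n^a · (log n)^b dominates n^a' · (log n)^b' iff a > a', or (a = a' and b > b'). Ranking the 3 terms shows the dominant one is 3 · n^(5/2) · log n. Hence f(n) ∈ Θ(n^(5/2) · log n).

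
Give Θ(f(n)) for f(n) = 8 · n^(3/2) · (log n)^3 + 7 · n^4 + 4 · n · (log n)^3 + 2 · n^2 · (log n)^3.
f(n) ∈ Θ(n^4)

Compare the terms by growth order. For large n, n^a · (log n)^b dominates n^a' · (log n)^b' iff a > a', or (a = a' and b > b'). Ranking the 4 terms shows the dominant one is 7 · n^4. Hence f(n) ∈ Θ(n^4).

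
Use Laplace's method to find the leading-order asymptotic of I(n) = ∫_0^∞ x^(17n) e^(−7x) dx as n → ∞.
I(n) ~ (sqrt(2π·17n) / 7) · (17n/(7e))^(17n)

Write the integrand as exp(17n ln x − 7x) and set f(x) = 17n ln x − 7x. Then f'(x) = 17n/x − 7 = 0 at x* = 17n/7, and f''(x*) = −17n/x*^2 = −7^2/(17n). Laplace's method (interior maximum) gives
  I(n) ~ e^(f(x*)) · sqrt(2π / |f''(x*)|)
        = exp(17n ln(17n/7) − 17n) · sqrt(2π · 17n / 7^2)
        = (17n/7)^(17n) e^(−17n) · sqrt(2π·17n) / 7
        = (sqrt(2π·17n) / 7) · (17n/(7e))^(17n).
This matches Γ(17n+1)/7^(17n+1) with Stirling applied to Γ.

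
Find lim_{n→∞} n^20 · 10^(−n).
lim = 0

Exponentials with base > 1 dominate every fixed polynomial: for any fixed c, n^c / 10^n → 0 as n → ∞ (e.g. by the ratio test, or by writing 10^n = e^(n ln 10) and noting e^(n ln 10) / n^c → ∞). Hence n^20 · 10^(−n) = n^20 / 10^n → 0.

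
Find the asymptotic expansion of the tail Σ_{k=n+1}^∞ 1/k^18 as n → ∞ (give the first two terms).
Σ_{k>n} 1/k^18 = 1/(17 · n^17) − 1/(2 · n^18) + O(1/n^19)

Compare to the integral: ∫_{n}^∞ x^(−18) dx = [−x^(−17)/17]_{n}^∞ = 1/((18−1)·n^17). The Euler-Maclaurin correction adds −f(n)/2 = −1/(2·n^18). Euler-Maclaurin then gives
  Σ_{k>n} 1/k^18 = ∫_{n}^∞ dx/x^18 − 1/(2·n^18) + O(1/n^19).
(Equivalently this is ζ(18) − Σ_{k≤n} 1/k^18.)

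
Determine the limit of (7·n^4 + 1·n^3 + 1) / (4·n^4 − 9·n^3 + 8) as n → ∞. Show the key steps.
lim = 7/4

For large n the leading n^4 terms dominate both numerator and denominator. Dividing top and bottom by n^4, every other term tends to 0, leaving 7/4.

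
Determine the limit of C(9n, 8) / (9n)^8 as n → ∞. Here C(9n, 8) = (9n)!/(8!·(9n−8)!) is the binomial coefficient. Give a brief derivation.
lim = 1/8! = 1/40320

With N = 9n → ∞: C(N, 8) / N^8 = [N(N−1)…(N−7)] / (8! · N^8) = (1/8!) · 1 · (1 − 1/(9n)) · … · (1 − 7/(9n)). Each factor → 1 as N → ∞, so the limit is 1/8! = 1/40320.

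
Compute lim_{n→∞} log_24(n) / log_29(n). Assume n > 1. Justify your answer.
lim = ln(29) / ln(24) = log_24(29)

Change of base: log_24(n) = ln n / ln 24 and log_29(n) = ln n / ln 29. The ratio is (ln n / ln 24) · (ln 29 / ln n) = ln 29 / ln 24, a constant independent of n. So the limit is ln 29 / ln 24 = log_24(29).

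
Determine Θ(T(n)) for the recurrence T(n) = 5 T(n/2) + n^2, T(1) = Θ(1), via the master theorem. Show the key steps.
T(n) = Θ(n^(log_2 5))

Master theorem: compare f(n) = n^2 to n^(log_2 5) where log_2 5 ≈ 2.322. Since 2 < log_2 5, we have f(n) = O(n^(log_2 5 − ε)) for some ε > 0 — Case 1. Hence T(n) = Θ(n^(log_2 5)).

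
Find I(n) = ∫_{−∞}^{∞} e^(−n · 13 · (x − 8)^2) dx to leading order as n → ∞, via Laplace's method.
I(n) = sqrt(π/(13n))

Here φ(x) = 13 · (x − 8)^2 has its unique minimum at x* = 8 with φ(x*) = 0 and φ''(x*) = 26. Laplace's method gives
  I(n) ~ e^(−n φ(x*)) · sqrt(2π / (n · φ''(x*))) = sqrt(2π / (26n)) = sqrt(π/(13n)).
This is exact: substituting u = (x − 8)·sqrt(13n) gives I(n) = (1/sqrt(13n)) ∫_{−∞}^{∞} e^(−u^2) du = sqrt(π/(13n)).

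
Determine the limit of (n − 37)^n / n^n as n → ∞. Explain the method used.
lim = e^(−37)

Rewrite as (1 − 37/n)^(n). By the standard limit (1 + x/n)^n → e^x, we have (1 − 37/n)^n → e^(−37), and raising to the 1st power gives e^(−37).
More precisely, ln[(1 − 37/n)^(n)] = n · ln(1 − 37/n) = n · (-37/n + O(1/n^2)) = -37 + O(1/n) → -37.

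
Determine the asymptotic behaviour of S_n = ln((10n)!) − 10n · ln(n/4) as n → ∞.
S_n ~ 10n · (ln 40 − 1) + O(ln n)

Stirling: ln((10n)!) = 10n ln(10n) − 10n + O(ln n).
  S_n = 10n ln(10n) − 10n − 10n ln(n/4) + O(ln n)
      = 10n ln(10n) − 10n ln n + 10n ln 4 − 10n + O(ln n)
      = 10n ln 10 + 10n ln 4 − 10n + O(ln n)
      = 10n (ln 40 − 1) + O(ln n).
Numerically ln(40) − 1 ≈ 2.6889.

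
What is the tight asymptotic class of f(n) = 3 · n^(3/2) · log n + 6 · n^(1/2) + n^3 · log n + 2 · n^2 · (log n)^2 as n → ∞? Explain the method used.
f(n) ∈ Θ(n^3 · log n)

Compare the terms by growth order. For large n, n^a · (log n)^b dominates n^a' · (log n)^b' iff a > a', or (a = a' and b > b'). Ranking the 4 terms shows the dominant one is n^3 · log n. Hence f(n) ∈ Θ(n^3 · log n).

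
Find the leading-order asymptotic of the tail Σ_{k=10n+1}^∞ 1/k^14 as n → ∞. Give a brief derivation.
Σ_{k>10n} 1/k^14 ~ 1/(13 · (10n)^13)

Compare to the integral: ∫_{10n}^∞ x^(−14) dx = [−x^(−13)/13]_{10n}^∞ = 1/((14−1)·(10n)^13). Euler-Maclaurin then gives
  Σ_{k>10n} 1/k^14 = ∫_{10n}^∞ dx/x^14 − 1/(2·(10n)^14) + O(1/(10n)^15).
(Equivalently this is ζ(14) − Σ_{k≤10n} 1/k^14.)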